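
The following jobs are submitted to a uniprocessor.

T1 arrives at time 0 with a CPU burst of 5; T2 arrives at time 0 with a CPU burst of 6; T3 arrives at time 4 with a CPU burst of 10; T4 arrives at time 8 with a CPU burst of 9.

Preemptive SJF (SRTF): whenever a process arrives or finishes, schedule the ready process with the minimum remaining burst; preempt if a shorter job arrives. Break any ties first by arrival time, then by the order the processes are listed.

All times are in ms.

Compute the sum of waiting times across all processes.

24

Timeline: | T1 0-5 | T2 5-11 | T4 11-20 | T3 20-30 |
Completion: T1=5  T2=11  T3=30  T4=20
Waiting = turnaround − burst: T1=0, T2=5, T3=16, T4=3
Total waiting = 0 + 5 + 16 + 3 = 24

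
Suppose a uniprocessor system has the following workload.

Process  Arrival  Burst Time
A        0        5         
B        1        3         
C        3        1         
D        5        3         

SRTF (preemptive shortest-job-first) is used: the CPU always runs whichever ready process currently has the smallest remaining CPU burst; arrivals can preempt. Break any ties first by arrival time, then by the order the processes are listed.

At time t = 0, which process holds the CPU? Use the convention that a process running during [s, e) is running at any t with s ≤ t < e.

A

Gantt: | A 0-1 | B 1-4 | C 4-5 | D 5-8 | A 8-12 |
Completion: A=12  B=4  C=5  D=8
Turnaround (C−A): A=12  B=3  C=2  D=3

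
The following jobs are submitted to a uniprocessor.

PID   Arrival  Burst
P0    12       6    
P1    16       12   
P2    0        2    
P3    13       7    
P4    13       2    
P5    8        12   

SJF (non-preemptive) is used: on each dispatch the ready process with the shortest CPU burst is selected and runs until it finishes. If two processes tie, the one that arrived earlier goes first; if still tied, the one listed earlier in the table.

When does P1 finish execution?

Timeline: | P2 0-2 | idle 2-8 | P5 8-20 | P4 20-22 | P0 22-28 | P3 28-35 | P1 35-47 |
Completion: P0=28  P1=47  P2=2  P3=35  P4=22  P5=20

47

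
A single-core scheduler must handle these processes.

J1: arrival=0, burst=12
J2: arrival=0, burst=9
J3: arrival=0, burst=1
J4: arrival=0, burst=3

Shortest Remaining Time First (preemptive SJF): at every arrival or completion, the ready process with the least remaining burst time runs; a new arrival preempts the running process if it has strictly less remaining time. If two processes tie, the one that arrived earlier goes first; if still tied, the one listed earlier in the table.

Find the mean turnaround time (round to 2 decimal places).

10.75

Schedule: | J3 0-1 | J4 1-4 | J2 4-13 | J1 13-25 |
Completion: J1=25  J2=13  J3=1  J4=4
Turnaround (C−A): J1=25  J2=13  J3=1  J4=4
Turnaround times: J1=25, J2=13, J3=1, J4=4
Average turnaround = (25+13+1+4) / 4 = 43/4 = 10.75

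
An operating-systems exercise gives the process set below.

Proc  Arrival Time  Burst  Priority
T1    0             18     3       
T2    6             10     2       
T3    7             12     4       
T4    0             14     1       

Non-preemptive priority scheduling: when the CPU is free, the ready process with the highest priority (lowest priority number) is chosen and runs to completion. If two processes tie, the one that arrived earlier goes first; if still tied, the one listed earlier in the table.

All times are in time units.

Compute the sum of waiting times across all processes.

Timeline: | T4 0-14 | T2 14-24 | T1 24-42 | T3 42-54 |
Completion: T1=42  T2=24  T3=54  T4=14
Waiting = turnaround − burst: T1=24, T2=8, T3=35, T4=0
Total waiting = 24 + 8 + 35 + 0 = 67

67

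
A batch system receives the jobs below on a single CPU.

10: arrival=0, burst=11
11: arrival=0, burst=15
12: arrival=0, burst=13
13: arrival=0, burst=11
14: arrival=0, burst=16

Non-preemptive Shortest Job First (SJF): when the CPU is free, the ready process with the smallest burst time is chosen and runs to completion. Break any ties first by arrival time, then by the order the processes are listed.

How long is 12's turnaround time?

Schedule: | 10 0-11 | 13 11-22 | 12 22-35 | 11 35-50 | 14 50-66 |
Completion: 10=11  11=50  12=35  13=22  14=66
Turnaround(12) = completion − arrival = 35 − 0 = 35

35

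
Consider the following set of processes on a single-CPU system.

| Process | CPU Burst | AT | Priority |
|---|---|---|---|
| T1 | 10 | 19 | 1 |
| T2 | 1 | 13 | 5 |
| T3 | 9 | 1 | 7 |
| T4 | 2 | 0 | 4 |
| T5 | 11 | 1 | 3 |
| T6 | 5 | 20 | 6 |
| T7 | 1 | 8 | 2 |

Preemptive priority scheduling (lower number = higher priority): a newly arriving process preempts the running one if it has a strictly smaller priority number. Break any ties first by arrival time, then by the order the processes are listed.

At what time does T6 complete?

Timeline: | T4 0-1 | T5 1-8 | T7 8-9 | T5 9-13 | T4 13-14 | T2 14-15 | T3 15-19 | T1 19-29 | T6 29-34 | T3 34-39 |
Completion: T1=29  T2=15  T3=39  T4=14  T5=13  T6=34  T7=9
Turnaround (C−A): T1=10  T2=2  T3=38  T4=14  T5=12  T6=14  T7=1

34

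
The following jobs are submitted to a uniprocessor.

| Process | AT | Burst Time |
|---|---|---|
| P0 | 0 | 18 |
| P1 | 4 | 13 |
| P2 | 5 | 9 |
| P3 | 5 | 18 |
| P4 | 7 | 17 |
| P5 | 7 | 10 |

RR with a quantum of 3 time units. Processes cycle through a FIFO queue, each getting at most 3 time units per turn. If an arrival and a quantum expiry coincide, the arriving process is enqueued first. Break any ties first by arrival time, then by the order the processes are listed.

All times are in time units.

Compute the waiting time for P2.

34

Gantt: | P0 0-6 | P1 6-9 | P2 9-12 | P3 12-15 | P0 15-18 | P4 18-21 | P5 21-24 | P1 24-27 | P2 27-30 | P3 30-33 | P0 33-36 | P4 36-39 | P5 39-42 | P1 42-45 | P2 45-48 | P3 48-51 | P0 51-54 | P4 54-57 | P5 57-60 | P1 60-63 | P3 63-66 | P0 66-69 | P4 69-72 | P5 72-73 | P1 73-74 | P3 74-77 | P4 77-80 | P3 80-83 | P4 83-85 |
Completion: P0=69  P1=74  P2=48  P3=83  P4=85  P5=73
Turnaround (C−A): P0=69  P1=70  P2=43  P3=78  P4=78  P5=66
Waiting(P2) = turnaround − burst = 43 − 9 = 34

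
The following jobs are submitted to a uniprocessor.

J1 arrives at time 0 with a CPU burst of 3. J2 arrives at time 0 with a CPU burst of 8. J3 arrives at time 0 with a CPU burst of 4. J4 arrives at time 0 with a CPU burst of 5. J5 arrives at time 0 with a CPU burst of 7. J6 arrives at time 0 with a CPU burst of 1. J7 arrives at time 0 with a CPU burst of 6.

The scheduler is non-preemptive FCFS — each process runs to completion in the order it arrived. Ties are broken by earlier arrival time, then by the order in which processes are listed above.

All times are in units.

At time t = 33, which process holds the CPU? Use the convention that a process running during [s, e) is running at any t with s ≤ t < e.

J7

Schedule: | J1 0-3 | J2 3-11 | J3 11-15 | J4 15-20 | J5 20-27 | J6 27-28 | J7 28-34 |
Completion: J1=3  J2=11  J3=15  J4=20  J5=27  J6=28  J7=34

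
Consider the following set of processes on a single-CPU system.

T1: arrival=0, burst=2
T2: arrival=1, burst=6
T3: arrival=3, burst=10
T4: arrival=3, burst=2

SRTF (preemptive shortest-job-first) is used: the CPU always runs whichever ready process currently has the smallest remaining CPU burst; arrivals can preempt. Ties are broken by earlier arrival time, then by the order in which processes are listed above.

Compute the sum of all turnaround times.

30

Gantt: | T1 0-2 | T2 2-3 | T4 3-5 | T2 5-10 | T3 10-20 |
Completion: T1=2  T2=10  T3=20  T4=5
Turnaround (C−A): T1=2  T2=9  T3=17  T4=2
Turnaround = completion − arrival: T1=2, T2=9, T3=17, T4=2
Total turnaround = 2 + 9 + 17 + 2 = 30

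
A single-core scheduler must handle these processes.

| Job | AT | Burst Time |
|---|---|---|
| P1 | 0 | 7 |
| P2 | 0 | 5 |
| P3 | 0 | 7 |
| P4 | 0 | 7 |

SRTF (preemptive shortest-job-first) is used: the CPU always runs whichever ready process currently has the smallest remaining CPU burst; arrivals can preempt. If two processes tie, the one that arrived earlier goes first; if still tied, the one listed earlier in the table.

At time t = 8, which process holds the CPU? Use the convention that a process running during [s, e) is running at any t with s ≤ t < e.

Schedule: | P2 0-5 | P1 5-12 | P3 12-19 | P4 19-26 |
Completion: P1=12  P2=5  P3=19  P4=26
Turnaround (C−A): P1=12  P2=5  P3=19  P4=26

P1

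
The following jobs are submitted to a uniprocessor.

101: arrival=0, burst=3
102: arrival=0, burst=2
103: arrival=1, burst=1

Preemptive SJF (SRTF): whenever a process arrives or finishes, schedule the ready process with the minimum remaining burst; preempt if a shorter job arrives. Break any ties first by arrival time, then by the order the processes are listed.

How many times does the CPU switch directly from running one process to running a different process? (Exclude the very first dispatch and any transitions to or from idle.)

Gantt: | 102 0-2 | 103 2-3 | 101 3-6 |
Completion: 101=6  102=2  103=3

2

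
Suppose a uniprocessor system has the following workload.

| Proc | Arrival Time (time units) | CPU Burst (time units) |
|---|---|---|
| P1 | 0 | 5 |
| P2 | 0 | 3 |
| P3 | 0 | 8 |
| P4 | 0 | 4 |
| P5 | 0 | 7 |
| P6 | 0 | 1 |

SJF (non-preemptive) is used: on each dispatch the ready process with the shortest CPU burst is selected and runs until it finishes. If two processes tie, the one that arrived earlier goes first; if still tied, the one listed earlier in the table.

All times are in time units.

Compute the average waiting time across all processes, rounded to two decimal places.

7.67

Gantt: | P6 0-1 | P2 1-4 | P4 4-8 | P1 8-13 | P5 13-20 | P3 20-28 |
Completion: P1=13  P2=4  P3=28  P4=8  P5=20  P6=1
Waiting times: P1=8, P2=1, P3=20, P4=4, P5=13, P6=0
Average waiting = (8+1+20+4+13+0) / 6 = 46/6 = 7.67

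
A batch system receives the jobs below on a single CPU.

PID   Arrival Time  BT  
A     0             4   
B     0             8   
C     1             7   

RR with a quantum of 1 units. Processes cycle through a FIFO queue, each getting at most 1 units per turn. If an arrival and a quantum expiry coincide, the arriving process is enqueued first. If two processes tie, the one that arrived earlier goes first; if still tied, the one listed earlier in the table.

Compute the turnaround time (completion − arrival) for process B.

19

Timeline: | A 0-1 | B 1-2 | C 2-3 | A 3-4 | B 4-5 | C 5-6 | A 6-7 | B 7-8 | C 8-9 | A 9-10 | B 10-11 | C 11-12 | B 12-13 | C 13-14 | B 14-15 | C 15-16 | B 16-17 | C 17-18 | B 18-19 |
Completion: A=10  B=19  C=18
Turnaround(B) = completion − arrival = 19 − 0 = 19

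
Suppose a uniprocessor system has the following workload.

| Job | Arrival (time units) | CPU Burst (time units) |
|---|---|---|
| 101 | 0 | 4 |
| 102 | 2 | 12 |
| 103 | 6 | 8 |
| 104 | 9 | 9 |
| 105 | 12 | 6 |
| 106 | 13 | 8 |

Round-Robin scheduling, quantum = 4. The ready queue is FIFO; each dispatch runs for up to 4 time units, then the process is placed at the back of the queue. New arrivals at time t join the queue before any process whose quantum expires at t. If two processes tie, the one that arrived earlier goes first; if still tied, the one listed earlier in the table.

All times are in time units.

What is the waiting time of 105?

Timeline: | 101 0-4 | 102 4-8 | 103 8-12 | 102 12-16 | 104 16-20 | 105 20-24 | 103 24-28 | 106 28-32 | 102 32-36 | 104 36-40 | 105 40-42 | 106 42-46 | 104 46-47 |
Completion: 101=4  102=36  103=28  104=47  105=42  106=46
Waiting(105) = turnaround − burst = 30 − 6 = 24

24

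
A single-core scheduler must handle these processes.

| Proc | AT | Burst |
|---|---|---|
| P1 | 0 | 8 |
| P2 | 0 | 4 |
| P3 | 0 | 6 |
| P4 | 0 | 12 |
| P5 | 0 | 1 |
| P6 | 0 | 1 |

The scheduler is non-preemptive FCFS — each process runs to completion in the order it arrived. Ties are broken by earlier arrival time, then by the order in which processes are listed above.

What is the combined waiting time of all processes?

Timeline: | P1 0-8 | P2 8-12 | P3 12-18 | P4 18-30 | P5 30-31 | P6 31-32 |
Completion: P1=8  P2=12  P3=18  P4=30  P5=31  P6=32
Waiting = turnaround − burst: P1=0, P2=8, P3=12, P4=18, P5=30, P6=31
Total waiting = 0 + 8 + 12 + 18 + 30 + 31 = 99

99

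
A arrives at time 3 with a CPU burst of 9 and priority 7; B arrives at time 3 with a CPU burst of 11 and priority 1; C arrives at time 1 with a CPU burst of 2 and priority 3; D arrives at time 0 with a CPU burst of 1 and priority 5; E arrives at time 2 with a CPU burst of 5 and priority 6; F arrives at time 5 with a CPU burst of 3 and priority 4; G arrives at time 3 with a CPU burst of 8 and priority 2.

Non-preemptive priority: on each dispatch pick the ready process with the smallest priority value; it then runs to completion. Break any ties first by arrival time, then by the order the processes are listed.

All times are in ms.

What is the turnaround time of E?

28

Timeline: | D 0-1 | C 1-3 | B 3-14 | G 14-22 | F 22-25 | E 25-30 | A 30-39 |
Completion: A=39  B=14  C=3  D=1  E=30  F=25  G=22
Turnaround(E) = completion − arrival = 30 − 2 = 28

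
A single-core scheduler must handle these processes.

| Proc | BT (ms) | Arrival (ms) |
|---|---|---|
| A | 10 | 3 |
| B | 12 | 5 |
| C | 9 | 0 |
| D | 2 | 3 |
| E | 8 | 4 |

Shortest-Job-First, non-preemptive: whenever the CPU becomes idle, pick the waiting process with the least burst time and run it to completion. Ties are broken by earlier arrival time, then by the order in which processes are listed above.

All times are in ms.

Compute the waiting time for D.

6

Gantt: | C 0-9 | D 9-11 | E 11-19 | A 19-29 | B 29-41 |
Completion: A=29  B=41  C=9  D=11  E=19
Turnaround (C−A): A=26  B=36  C=9  D=8  E=15
Waiting(D) = turnaround − burst = 8 − 2 = 6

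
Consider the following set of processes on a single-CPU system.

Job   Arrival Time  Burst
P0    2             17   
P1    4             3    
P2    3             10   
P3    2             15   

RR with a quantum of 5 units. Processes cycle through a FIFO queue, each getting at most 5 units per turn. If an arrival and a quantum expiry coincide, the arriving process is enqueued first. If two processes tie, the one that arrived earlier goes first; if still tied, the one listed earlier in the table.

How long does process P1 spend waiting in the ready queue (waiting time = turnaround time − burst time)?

13

Schedule: | idle 0-2 | P0 2-7 | P3 7-12 | P2 12-17 | P1 17-20 | P0 20-25 | P3 25-30 | P2 30-35 | P0 35-40 | P3 40-45 | P0 45-47 |
Completion: P0=47  P1=20  P2=35  P3=45
Waiting(P1) = turnaround − burst = 16 − 3 = 13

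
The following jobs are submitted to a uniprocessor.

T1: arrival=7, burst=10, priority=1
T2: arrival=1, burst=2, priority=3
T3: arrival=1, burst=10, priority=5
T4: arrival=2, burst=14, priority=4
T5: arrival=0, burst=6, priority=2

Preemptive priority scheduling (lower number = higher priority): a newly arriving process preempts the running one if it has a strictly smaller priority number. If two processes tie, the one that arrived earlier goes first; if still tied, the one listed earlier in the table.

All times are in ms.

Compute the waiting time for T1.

Schedule: | T5 0-6 | T2 6-7 | T1 7-17 | T2 17-18 | T4 18-32 | T3 32-42 |
Completion: T1=17  T2=18  T3=42  T4=32  T5=6
Turnaround (C−A): T1=10  T2=17  T3=41  T4=30  T5=6
Waiting(T1) = turnaround − burst = 10 − 10 = 0

0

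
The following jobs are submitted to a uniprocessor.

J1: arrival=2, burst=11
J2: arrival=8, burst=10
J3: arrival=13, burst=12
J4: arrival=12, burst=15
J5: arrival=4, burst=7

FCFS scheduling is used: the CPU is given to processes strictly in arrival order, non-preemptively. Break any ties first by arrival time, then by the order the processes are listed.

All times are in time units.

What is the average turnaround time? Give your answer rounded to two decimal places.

Schedule: | idle 0-2 | J1 2-13 | J5 13-20 | J2 20-30 | J4 30-45 | J3 45-57 |
Completion: J1=13  J2=30  J3=57  J4=45  J5=20
Turnaround (C−A): J1=11  J2=22  J3=44  J4=33  J5=16
Turnaround times: J1=11, J2=22, J3=44, J4=33, J5=16
Average turnaround = (11+22+44+33+16) / 5 = 126/5 = 25.20

25.20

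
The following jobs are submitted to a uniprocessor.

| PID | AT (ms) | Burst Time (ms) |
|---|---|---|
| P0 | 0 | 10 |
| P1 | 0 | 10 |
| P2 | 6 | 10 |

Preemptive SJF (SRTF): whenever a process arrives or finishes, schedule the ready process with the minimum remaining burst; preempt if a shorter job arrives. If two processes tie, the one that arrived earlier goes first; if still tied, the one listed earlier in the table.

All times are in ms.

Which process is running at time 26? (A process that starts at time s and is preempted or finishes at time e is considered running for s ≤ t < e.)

P2

Schedule: | P0 0-10 | P1 10-20 | P2 20-30 |
Completion: P0=10  P1=20  P2=30
Turnaround (C−A): P0=10  P1=20  P2=24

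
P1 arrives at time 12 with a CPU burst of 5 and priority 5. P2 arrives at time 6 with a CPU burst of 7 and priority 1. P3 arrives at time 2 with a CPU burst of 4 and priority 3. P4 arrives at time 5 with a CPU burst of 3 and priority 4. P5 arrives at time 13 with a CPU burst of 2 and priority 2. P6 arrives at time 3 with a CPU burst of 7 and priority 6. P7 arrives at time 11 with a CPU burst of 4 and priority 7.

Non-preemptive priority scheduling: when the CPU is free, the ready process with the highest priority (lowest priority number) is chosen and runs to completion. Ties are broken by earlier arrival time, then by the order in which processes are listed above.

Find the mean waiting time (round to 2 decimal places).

Schedule: | idle 0-2 | P3 2-6 | P2 6-13 | P5 13-15 | P4 15-18 | P1 18-23 | P6 23-30 | P7 30-34 |
Completion: P1=23  P2=13  P3=6  P4=18  P5=15  P6=30  P7=34
Turnaround (C−A): P1=11  P2=7  P3=4  P4=13  P5=2  P6=27  P7=23
Waiting times: P1=6, P2=0, P3=0, P4=10, P5=0, P6=20, P7=19
Average waiting = (6+0+0+10+0+20+19) / 7 = 55/7 = 7.86

7.86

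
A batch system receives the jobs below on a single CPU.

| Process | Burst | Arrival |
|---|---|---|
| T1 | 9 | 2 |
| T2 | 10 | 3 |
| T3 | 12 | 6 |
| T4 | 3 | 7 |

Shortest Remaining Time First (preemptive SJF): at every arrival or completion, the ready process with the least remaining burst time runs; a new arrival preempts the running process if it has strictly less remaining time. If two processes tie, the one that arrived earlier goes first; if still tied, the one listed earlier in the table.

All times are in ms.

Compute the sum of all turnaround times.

Schedule: | idle 0-2 | T1 2-7 | T4 7-10 | T1 10-14 | T2 14-24 | T3 24-36 |
Completion: T1=14  T2=24  T3=36  T4=10
Turnaround = completion − arrival: T1=12, T2=21, T3=30, T4=3
Total turnaround = 12 + 21 + 30 + 3 = 66

66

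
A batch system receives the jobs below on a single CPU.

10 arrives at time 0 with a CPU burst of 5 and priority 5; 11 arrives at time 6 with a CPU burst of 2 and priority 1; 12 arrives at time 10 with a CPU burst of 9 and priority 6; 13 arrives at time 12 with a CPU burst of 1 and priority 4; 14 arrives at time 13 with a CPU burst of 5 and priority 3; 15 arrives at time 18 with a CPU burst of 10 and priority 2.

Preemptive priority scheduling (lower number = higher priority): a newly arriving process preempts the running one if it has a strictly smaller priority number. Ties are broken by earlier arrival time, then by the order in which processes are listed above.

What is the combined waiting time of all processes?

16

Gantt: | 10 0-5 | idle 5-6 | 11 6-8 | idle 8-10 | 12 10-12 | 13 12-13 | 14 13-18 | 15 18-28 | 12 28-35 |
Completion: 10=5  11=8  12=35  13=13  14=18  15=28
Turnaround (C−A): 10=5  11=2  12=25  13=1  14=5  15=10
Waiting = turnaround − burst: 10=0, 11=0, 12=16, 13=0, 14=0, 15=0
Total waiting = 0 + 0 + 16 + 0 + 0 + 0 = 16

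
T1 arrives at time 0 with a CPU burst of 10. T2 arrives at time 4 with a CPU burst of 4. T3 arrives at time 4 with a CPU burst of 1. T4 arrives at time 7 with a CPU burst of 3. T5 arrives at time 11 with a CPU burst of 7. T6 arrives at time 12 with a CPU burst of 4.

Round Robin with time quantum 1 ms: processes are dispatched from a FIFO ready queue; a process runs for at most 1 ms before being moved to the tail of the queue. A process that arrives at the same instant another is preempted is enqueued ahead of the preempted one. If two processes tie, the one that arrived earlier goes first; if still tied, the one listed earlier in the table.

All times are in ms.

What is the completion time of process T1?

24

Timeline: | T1 0-4 | T2 4-5 | T3 5-6 | T1 6-7 | T2 7-8 | T4 8-9 | T1 9-10 | T2 10-11 | T4 11-12 | T1 12-13 | T5 13-14 | T2 14-15 | T6 15-16 | T4 16-17 | T1 17-18 | T5 18-19 | T6 19-20 | T1 20-21 | T5 21-22 | T6 22-23 | T1 23-24 | T5 24-25 | T6 25-26 | T5 26-29 |
Completion: T1=24  T2=15  T3=6  T4=17  T5=29  T6=26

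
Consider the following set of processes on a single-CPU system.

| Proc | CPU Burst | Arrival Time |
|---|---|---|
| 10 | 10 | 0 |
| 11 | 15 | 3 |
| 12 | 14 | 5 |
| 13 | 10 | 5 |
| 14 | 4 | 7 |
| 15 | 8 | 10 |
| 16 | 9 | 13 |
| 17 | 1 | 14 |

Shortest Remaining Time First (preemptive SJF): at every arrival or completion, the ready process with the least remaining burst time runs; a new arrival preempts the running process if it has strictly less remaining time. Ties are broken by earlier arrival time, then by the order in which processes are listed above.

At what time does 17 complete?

Gantt: | 10 0-10 | 14 10-14 | 17 14-15 | 15 15-23 | 16 23-32 | 13 32-42 | 12 42-56 | 11 56-71 |
Completion: 10=10  11=71  12=56  13=42  14=14  15=23  16=32  17=15
Turnaround (C−A): 10=10  11=68  12=51  13=37  14=7  15=13  16=19  17=1

15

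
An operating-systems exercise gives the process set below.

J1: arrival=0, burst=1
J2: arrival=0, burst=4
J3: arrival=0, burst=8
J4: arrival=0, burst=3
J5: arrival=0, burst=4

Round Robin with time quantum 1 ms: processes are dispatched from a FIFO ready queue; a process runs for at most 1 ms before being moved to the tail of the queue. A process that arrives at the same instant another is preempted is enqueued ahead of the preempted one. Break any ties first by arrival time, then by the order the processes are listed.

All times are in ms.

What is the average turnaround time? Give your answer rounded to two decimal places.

Timeline: | J1 0-1 | J2 1-2 | J3 2-3 | J4 3-4 | J5 4-5 | J2 5-6 | J3 6-7 | J4 7-8 | J5 8-9 | J2 9-10 | J3 10-11 | J4 11-12 | J5 12-13 | J2 13-14 | J3 14-15 | J5 15-16 | J3 16-20 |
Completion: J1=1  J2=14  J3=20  J4=12  J5=16
Turnaround times: J1=1, J2=14, J3=20, J4=12, J5=16
Average turnaround = (1+14+20+12+16) / 5 = 63/5 = 12.60

12.60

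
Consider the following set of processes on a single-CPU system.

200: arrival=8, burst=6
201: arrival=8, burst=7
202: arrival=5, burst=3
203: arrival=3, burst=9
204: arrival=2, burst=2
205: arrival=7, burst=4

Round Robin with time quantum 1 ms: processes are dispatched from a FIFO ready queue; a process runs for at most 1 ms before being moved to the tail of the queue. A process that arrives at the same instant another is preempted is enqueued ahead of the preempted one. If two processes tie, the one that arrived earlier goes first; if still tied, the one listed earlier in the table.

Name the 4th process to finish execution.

200

Timeline: | idle 0-2 | 204 2-3 | 203 3-4 | 204 4-5 | 203 5-6 | 202 6-7 | 203 7-8 | 205 8-9 | 202 9-10 | 200 10-11 | 201 11-12 | 203 12-13 | 205 13-14 | 202 14-15 | 200 15-16 | 201 16-17 | 203 17-18 | 205 18-19 | 200 19-20 | 201 20-21 | 203 21-22 | 205 22-23 | 200 23-24 | 201 24-25 | 203 25-26 | 200 26-27 | 201 27-28 | 203 28-29 | 200 29-30 | 201 30-31 | 203 31-32 | 201 32-33 |
Completion: 200=30  201=33  202=15  203=32  204=5  205=23
Turnaround (C−A): 200=22  201=25  202=10  203=29  204=3  205=16
Finish order: 204 → 202 → 205 → 200 → 203 → 201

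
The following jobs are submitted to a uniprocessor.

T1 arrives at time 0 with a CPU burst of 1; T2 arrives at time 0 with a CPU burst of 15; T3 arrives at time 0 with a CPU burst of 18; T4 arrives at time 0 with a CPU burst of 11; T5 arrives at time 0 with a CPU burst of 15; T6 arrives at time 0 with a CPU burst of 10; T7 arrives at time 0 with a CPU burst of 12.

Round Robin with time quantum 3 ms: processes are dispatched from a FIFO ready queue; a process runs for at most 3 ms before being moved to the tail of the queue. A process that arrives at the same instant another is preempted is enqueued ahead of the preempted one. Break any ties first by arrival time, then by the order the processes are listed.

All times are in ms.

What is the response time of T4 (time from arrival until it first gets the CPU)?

7

Gantt: | T1 0-1 | T2 1-4 | T3 4-7 | T4 7-10 | T5 10-13 | T6 13-16 | T7 16-19 | T2 19-22 | T3 22-25 | T4 25-28 | T5 28-31 | T6 31-34 | T7 34-37 | T2 37-40 | T3 40-43 | T4 43-46 | T5 46-49 | T6 49-52 | T7 52-55 | T2 55-58 | T3 58-61 | T4 61-63 | T5 63-66 | T6 66-67 | T7 67-70 | T2 70-73 | T3 73-76 | T5 76-79 | T3 79-82 |
Completion: T1=1  T2=73  T3=82  T4=63  T5=79  T6=67  T7=70
Response(T4) = first start − arrival = 7 − 0 = 7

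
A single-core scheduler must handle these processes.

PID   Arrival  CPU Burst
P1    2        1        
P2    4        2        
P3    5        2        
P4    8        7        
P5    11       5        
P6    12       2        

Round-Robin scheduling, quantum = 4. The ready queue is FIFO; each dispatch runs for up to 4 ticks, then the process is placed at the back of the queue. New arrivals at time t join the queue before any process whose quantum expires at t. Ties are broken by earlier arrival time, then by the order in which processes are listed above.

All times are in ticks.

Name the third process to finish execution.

P3

Gantt: | idle 0-2 | P1 2-3 | idle 3-4 | P2 4-6 | P3 6-8 | P4 8-12 | P5 12-16 | P6 16-18 | P4 18-21 | P5 21-22 |
Completion: P1=3  P2=6  P3=8  P4=21  P5=22  P6=18
Finish order: P1 → P2 → P3 → P6 → P4 → P5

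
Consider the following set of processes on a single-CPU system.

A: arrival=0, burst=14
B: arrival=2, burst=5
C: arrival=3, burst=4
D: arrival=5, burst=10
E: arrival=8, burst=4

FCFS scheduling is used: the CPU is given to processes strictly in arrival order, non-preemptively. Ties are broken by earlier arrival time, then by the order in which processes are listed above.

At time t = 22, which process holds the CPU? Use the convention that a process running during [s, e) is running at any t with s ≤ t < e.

Schedule: | A 0-14 | B 14-19 | C 19-23 | D 23-33 | E 33-37 |
Completion: A=14  B=19  C=23  D=33  E=37
Turnaround (C−A): A=14  B=17  C=20  D=28  E=29

C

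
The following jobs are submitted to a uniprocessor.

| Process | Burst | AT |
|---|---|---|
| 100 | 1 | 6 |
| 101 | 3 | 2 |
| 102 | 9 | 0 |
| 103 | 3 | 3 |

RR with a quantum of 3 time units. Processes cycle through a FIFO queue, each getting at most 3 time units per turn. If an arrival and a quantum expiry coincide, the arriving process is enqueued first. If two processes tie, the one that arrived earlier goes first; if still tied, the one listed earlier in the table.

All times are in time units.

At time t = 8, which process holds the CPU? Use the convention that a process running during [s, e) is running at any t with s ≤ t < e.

Schedule: | 102 0-3 | 101 3-6 | 103 6-9 | 102 9-12 | 100 12-13 | 102 13-16 |
Completion: 100=13  101=6  102=16  103=9

103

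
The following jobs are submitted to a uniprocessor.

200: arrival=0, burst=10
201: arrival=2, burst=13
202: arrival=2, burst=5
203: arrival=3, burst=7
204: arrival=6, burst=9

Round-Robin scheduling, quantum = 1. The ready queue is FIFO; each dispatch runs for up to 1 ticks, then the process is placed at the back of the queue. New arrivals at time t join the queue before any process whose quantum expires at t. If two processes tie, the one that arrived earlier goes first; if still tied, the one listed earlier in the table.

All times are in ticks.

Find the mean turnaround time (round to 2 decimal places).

Gantt: | 200 0-2 | 201 2-3 | 202 3-4 | 200 4-5 | 203 5-6 | 201 6-7 | 202 7-8 | 200 8-9 | 204 9-10 | 203 10-11 | 201 11-12 | 202 12-13 | 200 13-14 | 204 14-15 | 203 15-16 | 201 16-17 | 202 17-18 | 200 18-19 | 204 19-20 | 203 20-21 | 201 21-22 | 202 22-23 | 200 23-24 | 204 24-25 | 203 25-26 | 201 26-27 | 200 27-28 | 204 28-29 | 203 29-30 | 201 30-31 | 200 31-32 | 204 32-33 | 203 33-34 | 201 34-35 | 200 35-36 | 204 36-37 | 201 37-38 | 204 38-39 | 201 39-40 | 204 40-41 | 201 41-44 |
Completion: 200=36  201=44  202=23  203=34  204=41
Turnaround times: 200=36, 201=42, 202=21, 203=31, 204=35
Average turnaround = (36+42+21+31+35) / 5 = 165/5 = 33.00

33.00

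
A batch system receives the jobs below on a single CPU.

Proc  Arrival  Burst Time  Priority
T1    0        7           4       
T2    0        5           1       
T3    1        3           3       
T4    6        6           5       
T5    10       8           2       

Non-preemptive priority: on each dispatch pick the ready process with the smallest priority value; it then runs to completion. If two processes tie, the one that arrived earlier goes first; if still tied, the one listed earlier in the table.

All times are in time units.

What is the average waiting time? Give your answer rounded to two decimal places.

6.80

Gantt: | T2 0-5 | T3 5-8 | T1 8-15 | T5 15-23 | T4 23-29 |
Completion: T1=15  T2=5  T3=8  T4=29  T5=23
Waiting times: T1=8, T2=0, T3=4, T4=17, T5=5
Average waiting = (8+0+4+17+5) / 5 = 34/5 = 6.80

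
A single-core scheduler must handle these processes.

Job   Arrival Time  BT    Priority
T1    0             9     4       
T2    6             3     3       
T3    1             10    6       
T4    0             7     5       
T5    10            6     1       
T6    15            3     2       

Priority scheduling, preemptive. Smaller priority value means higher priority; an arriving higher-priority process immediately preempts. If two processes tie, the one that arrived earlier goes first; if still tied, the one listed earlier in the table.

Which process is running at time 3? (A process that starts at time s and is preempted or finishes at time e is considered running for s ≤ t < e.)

T1

Gantt: | T1 0-6 | T2 6-9 | T1 9-10 | T5 10-16 | T6 16-19 | T1 19-21 | T4 21-28 | T3 28-38 |
Completion: T1=21  T2=9  T3=38  T4=28  T5=16  T6=19
Turnaround (C−A): T1=21  T2=3  T3=37  T4=28  T5=6  T6=4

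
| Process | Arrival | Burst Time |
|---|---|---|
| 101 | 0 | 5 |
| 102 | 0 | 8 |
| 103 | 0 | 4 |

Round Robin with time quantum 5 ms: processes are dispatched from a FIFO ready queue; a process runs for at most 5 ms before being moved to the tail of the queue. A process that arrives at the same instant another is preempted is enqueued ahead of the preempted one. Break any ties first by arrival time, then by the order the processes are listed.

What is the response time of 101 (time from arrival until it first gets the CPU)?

0

Gantt: | 101 0-5 | 102 5-10 | 103 10-14 | 102 14-17 |
Completion: 101=5  102=17  103=14
Response(101) = first start − arrival = 0 − 0 = 0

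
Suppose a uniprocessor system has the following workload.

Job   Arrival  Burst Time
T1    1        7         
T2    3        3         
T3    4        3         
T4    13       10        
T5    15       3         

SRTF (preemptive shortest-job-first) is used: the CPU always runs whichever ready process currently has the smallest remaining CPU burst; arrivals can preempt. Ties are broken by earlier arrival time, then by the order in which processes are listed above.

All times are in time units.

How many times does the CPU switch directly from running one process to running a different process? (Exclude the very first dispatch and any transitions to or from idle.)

6

Timeline: | idle 0-1 | T1 1-3 | T2 3-6 | T3 6-9 | T1 9-14 | T4 14-15 | T5 15-18 | T4 18-27 |
Completion: T1=14  T2=6  T3=9  T4=27  T5=18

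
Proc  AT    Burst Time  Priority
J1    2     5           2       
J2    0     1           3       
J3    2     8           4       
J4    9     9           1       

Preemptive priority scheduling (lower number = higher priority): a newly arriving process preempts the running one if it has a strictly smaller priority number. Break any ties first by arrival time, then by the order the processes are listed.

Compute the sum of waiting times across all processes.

14

Schedule: | J2 0-1 | idle 1-2 | J1 2-7 | J3 7-9 | J4 9-18 | J3 18-24 |
Completion: J1=7  J2=1  J3=24  J4=18
Waiting = turnaround − burst: J1=0, J2=0, J3=14, J4=0
Total waiting = 0 + 0 + 14 + 0 = 14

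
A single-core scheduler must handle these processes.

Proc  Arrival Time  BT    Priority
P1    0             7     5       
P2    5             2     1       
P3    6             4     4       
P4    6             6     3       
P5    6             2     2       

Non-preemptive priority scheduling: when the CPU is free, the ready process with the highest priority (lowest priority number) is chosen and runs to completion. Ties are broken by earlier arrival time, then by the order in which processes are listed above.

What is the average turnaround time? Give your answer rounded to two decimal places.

Gantt: | P1 0-7 | P2 7-9 | P5 9-11 | P4 11-17 | P3 17-21 |
Completion: P1=7  P2=9  P3=21  P4=17  P5=11
Turnaround times: P1=7, P2=4, P3=15, P4=11, P5=5
Average turnaround = (7+4+15+11+5) / 5 = 42/5 = 8.40

8.40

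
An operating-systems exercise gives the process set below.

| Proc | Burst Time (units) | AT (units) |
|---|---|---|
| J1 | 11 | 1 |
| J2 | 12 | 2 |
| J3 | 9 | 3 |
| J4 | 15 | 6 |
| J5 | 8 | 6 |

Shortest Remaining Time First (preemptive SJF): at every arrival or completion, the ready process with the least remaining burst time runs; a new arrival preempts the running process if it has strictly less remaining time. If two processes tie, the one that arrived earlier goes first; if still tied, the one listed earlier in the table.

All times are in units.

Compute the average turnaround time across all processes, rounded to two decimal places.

28.00

Timeline: | idle 0-1 | J1 1-12 | J5 12-20 | J3 20-29 | J2 29-41 | J4 41-56 |
Completion: J1=12  J2=41  J3=29  J4=56  J5=20
Turnaround times: J1=11, J2=39, J3=26, J4=50, J5=14
Average turnaround = (11+39+26+50+14) / 5 = 140/5 = 28.00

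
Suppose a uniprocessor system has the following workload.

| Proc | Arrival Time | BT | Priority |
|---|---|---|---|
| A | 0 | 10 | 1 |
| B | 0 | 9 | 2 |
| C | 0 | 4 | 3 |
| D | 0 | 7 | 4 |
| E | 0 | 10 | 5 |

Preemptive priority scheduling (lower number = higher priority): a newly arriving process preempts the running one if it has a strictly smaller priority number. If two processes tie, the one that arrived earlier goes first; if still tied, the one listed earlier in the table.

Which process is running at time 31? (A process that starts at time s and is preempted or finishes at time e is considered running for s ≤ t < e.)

Schedule: | A 0-10 | B 10-19 | C 19-23 | D 23-30 | E 30-40 |
Completion: A=10  B=19  C=23  D=30  E=40
Turnaround (C−A): A=10  B=19  C=23  D=30  E=40

E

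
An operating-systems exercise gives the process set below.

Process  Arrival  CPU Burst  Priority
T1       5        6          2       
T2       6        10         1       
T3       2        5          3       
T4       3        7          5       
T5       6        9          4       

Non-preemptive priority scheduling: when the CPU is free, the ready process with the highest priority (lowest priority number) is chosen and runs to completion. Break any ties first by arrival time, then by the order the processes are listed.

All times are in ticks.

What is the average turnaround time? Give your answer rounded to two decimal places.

19.20

Timeline: | idle 0-2 | T3 2-7 | T2 7-17 | T1 17-23 | T5 23-32 | T4 32-39 |
Completion: T1=23  T2=17  T3=7  T4=39  T5=32
Turnaround (C−A): T1=18  T2=11  T3=5  T4=36  T5=26
Turnaround times: T1=18, T2=11, T3=5, T4=36, T5=26
Average turnaround = (18+11+5+36+26) / 5 = 96/5 = 19.20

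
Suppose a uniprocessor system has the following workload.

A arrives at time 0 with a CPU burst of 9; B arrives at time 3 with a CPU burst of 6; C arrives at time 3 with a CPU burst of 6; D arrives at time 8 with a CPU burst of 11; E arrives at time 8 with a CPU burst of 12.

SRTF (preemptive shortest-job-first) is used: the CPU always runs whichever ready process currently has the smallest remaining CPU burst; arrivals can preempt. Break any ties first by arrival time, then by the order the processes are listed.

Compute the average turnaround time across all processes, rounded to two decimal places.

Schedule: | A 0-9 | B 9-15 | C 15-21 | D 21-32 | E 32-44 |
Completion: A=9  B=15  C=21  D=32  E=44
Turnaround times: A=9, B=12, C=18, D=24, E=36
Average turnaround = (9+12+18+24+36) / 5 = 99/5 = 19.80

19.80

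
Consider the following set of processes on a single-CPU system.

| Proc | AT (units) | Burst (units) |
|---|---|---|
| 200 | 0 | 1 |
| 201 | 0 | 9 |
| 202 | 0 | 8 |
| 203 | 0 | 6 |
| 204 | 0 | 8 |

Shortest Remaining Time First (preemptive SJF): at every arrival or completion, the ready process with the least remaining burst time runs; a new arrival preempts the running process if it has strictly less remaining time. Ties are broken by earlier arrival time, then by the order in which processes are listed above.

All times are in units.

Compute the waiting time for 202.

Gantt: | 200 0-1 | 203 1-7 | 202 7-15 | 204 15-23 | 201 23-32 |
Completion: 200=1  201=32  202=15  203=7  204=23
Turnaround (C−A): 200=1  201=32  202=15  203=7  204=23
Waiting(202) = turnaround − burst = 15 − 8 = 7

7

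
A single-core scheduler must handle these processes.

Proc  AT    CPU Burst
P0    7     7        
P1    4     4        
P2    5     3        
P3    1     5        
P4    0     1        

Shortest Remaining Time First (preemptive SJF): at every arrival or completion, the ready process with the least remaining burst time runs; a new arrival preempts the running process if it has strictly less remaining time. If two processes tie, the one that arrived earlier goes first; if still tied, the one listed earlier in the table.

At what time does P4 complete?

Schedule: | P4 0-1 | P3 1-6 | P2 6-9 | P1 9-13 | P0 13-20 |
Completion: P0=20  P1=13  P2=9  P3=6  P4=1
Turnaround (C−A): P0=13  P1=9  P2=4  P3=5  P4=1

1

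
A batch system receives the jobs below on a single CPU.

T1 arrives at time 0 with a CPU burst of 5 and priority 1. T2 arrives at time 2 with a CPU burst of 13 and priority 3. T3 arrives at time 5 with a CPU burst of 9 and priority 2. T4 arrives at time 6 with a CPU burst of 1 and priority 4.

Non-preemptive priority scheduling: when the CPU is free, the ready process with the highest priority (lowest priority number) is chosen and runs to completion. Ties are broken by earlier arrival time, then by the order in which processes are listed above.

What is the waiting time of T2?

12

Timeline: | T1 0-5 | T3 5-14 | T2 14-27 | T4 27-28 |
Completion: T1=5  T2=27  T3=14  T4=28
Turnaround (C−A): T1=5  T2=25  T3=9  T4=22
Waiting(T2) = turnaround − burst = 25 − 13 = 12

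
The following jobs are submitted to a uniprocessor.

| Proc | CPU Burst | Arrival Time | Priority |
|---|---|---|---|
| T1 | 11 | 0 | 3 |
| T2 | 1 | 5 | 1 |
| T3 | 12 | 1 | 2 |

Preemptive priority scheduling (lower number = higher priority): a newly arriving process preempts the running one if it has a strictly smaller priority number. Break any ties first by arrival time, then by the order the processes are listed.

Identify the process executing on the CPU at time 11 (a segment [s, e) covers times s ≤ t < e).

T3

Schedule: | T1 0-1 | T3 1-5 | T2 5-6 | T3 6-14 | T1 14-24 |
Completion: T1=24  T2=6  T3=14
Turnaround (C−A): T1=24  T2=1  T3=13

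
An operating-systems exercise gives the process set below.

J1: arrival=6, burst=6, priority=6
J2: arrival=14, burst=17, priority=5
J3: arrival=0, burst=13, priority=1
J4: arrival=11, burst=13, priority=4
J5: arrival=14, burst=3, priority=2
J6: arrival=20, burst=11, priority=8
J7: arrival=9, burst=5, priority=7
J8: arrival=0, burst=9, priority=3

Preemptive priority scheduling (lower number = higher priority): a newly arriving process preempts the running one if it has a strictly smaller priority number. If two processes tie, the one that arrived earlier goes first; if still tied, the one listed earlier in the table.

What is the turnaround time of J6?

57

Gantt: | J3 0-13 | J8 13-14 | J5 14-17 | J8 17-25 | J4 25-38 | J2 38-55 | J1 55-61 | J7 61-66 | J6 66-77 |
Completion: J1=61  J2=55  J3=13  J4=38  J5=17  J6=77  J7=66  J8=25
Turnaround(J6) = completion − arrival = 77 − 20 = 57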